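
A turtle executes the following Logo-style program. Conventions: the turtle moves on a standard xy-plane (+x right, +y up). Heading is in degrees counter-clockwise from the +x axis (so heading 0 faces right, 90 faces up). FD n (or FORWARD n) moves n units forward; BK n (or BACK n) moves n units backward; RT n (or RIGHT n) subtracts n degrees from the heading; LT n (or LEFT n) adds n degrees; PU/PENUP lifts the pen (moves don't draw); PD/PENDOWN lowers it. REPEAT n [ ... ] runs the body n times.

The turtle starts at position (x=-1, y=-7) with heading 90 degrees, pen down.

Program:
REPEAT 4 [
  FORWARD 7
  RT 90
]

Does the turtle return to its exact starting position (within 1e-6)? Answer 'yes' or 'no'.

Executing turtle program step by step:
Start: pos=(-1,-7), heading=90, pen down
REPEAT 4 [
  -- iteration 1/4 --
  FD 7: (-1,-7) -> (-1,0) [heading=90, draw]
  RT 90: heading 90 -> 0
  -- iteration 2/4 --
  FD 7: (-1,0) -> (6,0) [heading=0, draw]
  RT 90: heading 0 -> 270
  -- iteration 3/4 --
  FD 7: (6,0) -> (6,-7) [heading=270, draw]
  RT 90: heading 270 -> 180
  -- iteration 4/4 --
  FD 7: (6,-7) -> (-1,-7) [heading=180, draw]
  RT 90: heading 180 -> 90
]
Final: pos=(-1,-7), heading=90, 4 segment(s) drawn

Start position: (-1, -7)
Final position: (-1, -7)
Distance = 0; < 1e-6 -> CLOSED

Answer: yes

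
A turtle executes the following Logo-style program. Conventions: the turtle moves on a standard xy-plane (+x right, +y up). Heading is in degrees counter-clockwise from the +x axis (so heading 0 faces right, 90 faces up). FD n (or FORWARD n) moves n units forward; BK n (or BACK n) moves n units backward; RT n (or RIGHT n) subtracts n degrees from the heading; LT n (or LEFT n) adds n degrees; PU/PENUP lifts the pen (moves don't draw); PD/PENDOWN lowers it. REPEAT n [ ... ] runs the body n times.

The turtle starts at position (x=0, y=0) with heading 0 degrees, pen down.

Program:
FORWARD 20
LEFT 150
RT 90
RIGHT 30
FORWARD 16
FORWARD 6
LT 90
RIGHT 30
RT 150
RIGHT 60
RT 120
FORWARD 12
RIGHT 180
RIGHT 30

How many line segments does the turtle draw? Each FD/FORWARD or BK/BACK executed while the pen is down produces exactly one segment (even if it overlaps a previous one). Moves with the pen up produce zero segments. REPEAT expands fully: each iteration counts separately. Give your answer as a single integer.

Answer: 4

Derivation:
Executing turtle program step by step:
Start: pos=(0,0), heading=0, pen down
FD 20: (0,0) -> (20,0) [heading=0, draw]
LT 150: heading 0 -> 150
RT 90: heading 150 -> 60
RT 30: heading 60 -> 30
FD 16: (20,0) -> (33.856,8) [heading=30, draw]
FD 6: (33.856,8) -> (39.053,11) [heading=30, draw]
LT 90: heading 30 -> 120
RT 30: heading 120 -> 90
RT 150: heading 90 -> 300
RT 60: heading 300 -> 240
RT 120: heading 240 -> 120
FD 12: (39.053,11) -> (33.053,21.392) [heading=120, draw]
RT 180: heading 120 -> 300
RT 30: heading 300 -> 270
Final: pos=(33.053,21.392), heading=270, 4 segment(s) drawn
Segments drawn: 4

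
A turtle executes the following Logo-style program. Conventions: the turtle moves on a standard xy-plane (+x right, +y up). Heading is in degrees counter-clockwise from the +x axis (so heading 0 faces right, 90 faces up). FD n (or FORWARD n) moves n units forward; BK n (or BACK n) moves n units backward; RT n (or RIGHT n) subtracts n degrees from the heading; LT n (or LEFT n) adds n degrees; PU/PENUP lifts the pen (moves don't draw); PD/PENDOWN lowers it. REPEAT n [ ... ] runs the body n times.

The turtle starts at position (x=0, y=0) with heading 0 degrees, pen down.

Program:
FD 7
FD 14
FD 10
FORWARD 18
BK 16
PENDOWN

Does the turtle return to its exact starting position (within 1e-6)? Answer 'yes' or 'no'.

Executing turtle program step by step:
Start: pos=(0,0), heading=0, pen down
FD 7: (0,0) -> (7,0) [heading=0, draw]
FD 14: (7,0) -> (21,0) [heading=0, draw]
FD 10: (21,0) -> (31,0) [heading=0, draw]
FD 18: (31,0) -> (49,0) [heading=0, draw]
BK 16: (49,0) -> (33,0) [heading=0, draw]
PD: pen down
Final: pos=(33,0), heading=0, 5 segment(s) drawn

Start position: (0, 0)
Final position: (33, 0)
Distance = 33; >= 1e-6 -> NOT closed

Answer: no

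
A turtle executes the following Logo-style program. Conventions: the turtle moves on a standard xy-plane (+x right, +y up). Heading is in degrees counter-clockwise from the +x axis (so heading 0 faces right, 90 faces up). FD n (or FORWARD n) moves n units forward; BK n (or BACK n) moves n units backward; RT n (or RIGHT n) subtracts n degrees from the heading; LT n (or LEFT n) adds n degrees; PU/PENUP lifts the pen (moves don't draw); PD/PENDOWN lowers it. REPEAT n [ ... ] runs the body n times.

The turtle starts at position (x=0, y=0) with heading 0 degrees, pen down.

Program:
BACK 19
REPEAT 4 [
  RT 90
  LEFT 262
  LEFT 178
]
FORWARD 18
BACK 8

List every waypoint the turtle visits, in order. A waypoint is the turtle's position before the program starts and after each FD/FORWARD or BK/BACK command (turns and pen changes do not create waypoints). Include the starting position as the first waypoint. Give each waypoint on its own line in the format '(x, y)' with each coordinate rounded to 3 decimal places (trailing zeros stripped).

Executing turtle program step by step:
Start: pos=(0,0), heading=0, pen down
BK 19: (0,0) -> (-19,0) [heading=0, draw]
REPEAT 4 [
  -- iteration 1/4 --
  RT 90: heading 0 -> 270
  LT 262: heading 270 -> 172
  LT 178: heading 172 -> 350
  -- iteration 2/4 --
  RT 90: heading 350 -> 260
  LT 262: heading 260 -> 162
  LT 178: heading 162 -> 340
  -- iteration 3/4 --
  RT 90: heading 340 -> 250
  LT 262: heading 250 -> 152
  LT 178: heading 152 -> 330
  -- iteration 4/4 --
  RT 90: heading 330 -> 240
  LT 262: heading 240 -> 142
  LT 178: heading 142 -> 320
]
FD 18: (-19,0) -> (-5.211,-11.57) [heading=320, draw]
BK 8: (-5.211,-11.57) -> (-11.34,-6.428) [heading=320, draw]
Final: pos=(-11.34,-6.428), heading=320, 3 segment(s) drawn
Waypoints (4 total):
(0, 0)
(-19, 0)
(-5.211, -11.57)
(-11.34, -6.428)

Answer: (0, 0)
(-19, 0)
(-5.211, -11.57)
(-11.34, -6.428)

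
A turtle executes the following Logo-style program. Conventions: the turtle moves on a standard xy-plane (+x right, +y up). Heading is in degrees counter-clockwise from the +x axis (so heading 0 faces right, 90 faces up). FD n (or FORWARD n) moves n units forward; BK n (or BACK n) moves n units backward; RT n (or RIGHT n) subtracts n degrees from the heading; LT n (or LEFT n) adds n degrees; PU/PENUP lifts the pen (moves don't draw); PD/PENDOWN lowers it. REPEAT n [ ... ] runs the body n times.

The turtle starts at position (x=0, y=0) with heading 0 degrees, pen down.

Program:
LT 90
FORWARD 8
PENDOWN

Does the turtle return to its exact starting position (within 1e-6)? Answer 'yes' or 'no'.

Executing turtle program step by step:
Start: pos=(0,0), heading=0, pen down
LT 90: heading 0 -> 90
FD 8: (0,0) -> (0,8) [heading=90, draw]
PD: pen down
Final: pos=(0,8), heading=90, 1 segment(s) drawn

Start position: (0, 0)
Final position: (0, 8)
Distance = 8; >= 1e-6 -> NOT closed

Answer: no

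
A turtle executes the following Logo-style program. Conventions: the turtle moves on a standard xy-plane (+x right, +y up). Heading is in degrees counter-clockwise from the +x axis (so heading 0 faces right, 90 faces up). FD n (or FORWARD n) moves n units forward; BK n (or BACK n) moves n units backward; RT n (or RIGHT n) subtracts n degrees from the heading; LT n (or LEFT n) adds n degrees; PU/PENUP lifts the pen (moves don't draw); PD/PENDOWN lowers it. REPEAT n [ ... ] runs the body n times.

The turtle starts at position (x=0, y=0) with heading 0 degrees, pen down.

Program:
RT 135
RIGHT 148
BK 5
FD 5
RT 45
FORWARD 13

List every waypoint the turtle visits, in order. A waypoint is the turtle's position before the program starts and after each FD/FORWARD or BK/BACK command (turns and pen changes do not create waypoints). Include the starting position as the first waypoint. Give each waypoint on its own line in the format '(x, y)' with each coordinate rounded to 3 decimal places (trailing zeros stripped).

Executing turtle program step by step:
Start: pos=(0,0), heading=0, pen down
RT 135: heading 0 -> 225
RT 148: heading 225 -> 77
BK 5: (0,0) -> (-1.125,-4.872) [heading=77, draw]
FD 5: (-1.125,-4.872) -> (0,0) [heading=77, draw]
RT 45: heading 77 -> 32
FD 13: (0,0) -> (11.025,6.889) [heading=32, draw]
Final: pos=(11.025,6.889), heading=32, 3 segment(s) drawn
Waypoints (4 total):
(0, 0)
(-1.125, -4.872)
(0, 0)
(11.025, 6.889)

Answer: (0, 0)
(-1.125, -4.872)
(0, 0)
(11.025, 6.889)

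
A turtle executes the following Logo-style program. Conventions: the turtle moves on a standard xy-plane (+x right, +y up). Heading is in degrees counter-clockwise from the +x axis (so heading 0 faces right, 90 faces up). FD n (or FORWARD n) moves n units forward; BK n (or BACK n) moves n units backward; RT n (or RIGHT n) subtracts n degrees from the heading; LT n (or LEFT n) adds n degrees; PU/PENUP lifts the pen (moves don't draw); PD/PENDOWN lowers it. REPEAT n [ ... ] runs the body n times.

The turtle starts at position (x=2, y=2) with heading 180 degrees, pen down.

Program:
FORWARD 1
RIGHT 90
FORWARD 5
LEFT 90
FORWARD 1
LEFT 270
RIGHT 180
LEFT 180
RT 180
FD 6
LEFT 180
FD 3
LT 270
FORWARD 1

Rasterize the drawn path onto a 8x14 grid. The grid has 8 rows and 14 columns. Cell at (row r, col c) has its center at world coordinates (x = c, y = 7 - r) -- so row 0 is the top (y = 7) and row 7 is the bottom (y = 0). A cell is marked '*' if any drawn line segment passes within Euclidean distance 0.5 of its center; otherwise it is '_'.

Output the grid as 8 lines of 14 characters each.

Answer: **____________
**____________
**____________
**____________
**____________
***___________
*_____________
______________

Derivation:
Segment 0: (2,2) -> (1,2)
Segment 1: (1,2) -> (1,7)
Segment 2: (1,7) -> (0,7)
Segment 3: (0,7) -> (-0,1)
Segment 4: (-0,1) -> (0,4)
Segment 5: (0,4) -> (1,4)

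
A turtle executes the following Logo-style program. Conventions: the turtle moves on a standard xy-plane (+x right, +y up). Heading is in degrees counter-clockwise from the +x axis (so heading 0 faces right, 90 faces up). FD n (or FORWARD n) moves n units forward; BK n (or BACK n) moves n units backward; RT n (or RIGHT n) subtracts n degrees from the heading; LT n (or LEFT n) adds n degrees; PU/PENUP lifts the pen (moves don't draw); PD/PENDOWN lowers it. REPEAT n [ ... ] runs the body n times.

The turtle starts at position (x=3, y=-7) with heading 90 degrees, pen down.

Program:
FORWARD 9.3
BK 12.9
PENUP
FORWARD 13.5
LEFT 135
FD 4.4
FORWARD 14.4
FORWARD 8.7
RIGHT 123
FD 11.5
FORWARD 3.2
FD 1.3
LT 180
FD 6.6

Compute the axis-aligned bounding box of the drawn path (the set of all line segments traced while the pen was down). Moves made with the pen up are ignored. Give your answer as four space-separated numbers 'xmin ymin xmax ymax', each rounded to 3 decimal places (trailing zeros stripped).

Answer: 3 -10.6 3 2.3

Derivation:
Executing turtle program step by step:
Start: pos=(3,-7), heading=90, pen down
FD 9.3: (3,-7) -> (3,2.3) [heading=90, draw]
BK 12.9: (3,2.3) -> (3,-10.6) [heading=90, draw]
PU: pen up
FD 13.5: (3,-10.6) -> (3,2.9) [heading=90, move]
LT 135: heading 90 -> 225
FD 4.4: (3,2.9) -> (-0.111,-0.211) [heading=225, move]
FD 14.4: (-0.111,-0.211) -> (-10.294,-10.394) [heading=225, move]
FD 8.7: (-10.294,-10.394) -> (-16.445,-16.545) [heading=225, move]
RT 123: heading 225 -> 102
FD 11.5: (-16.445,-16.545) -> (-18.836,-5.297) [heading=102, move]
FD 3.2: (-18.836,-5.297) -> (-19.502,-2.167) [heading=102, move]
FD 1.3: (-19.502,-2.167) -> (-19.772,-0.895) [heading=102, move]
LT 180: heading 102 -> 282
FD 6.6: (-19.772,-0.895) -> (-18.4,-7.351) [heading=282, move]
Final: pos=(-18.4,-7.351), heading=282, 2 segment(s) drawn

Segment endpoints: x in {3, 3, 3}, y in {-10.6, -7, 2.3}
xmin=3, ymin=-10.6, xmax=3, ymax=2.3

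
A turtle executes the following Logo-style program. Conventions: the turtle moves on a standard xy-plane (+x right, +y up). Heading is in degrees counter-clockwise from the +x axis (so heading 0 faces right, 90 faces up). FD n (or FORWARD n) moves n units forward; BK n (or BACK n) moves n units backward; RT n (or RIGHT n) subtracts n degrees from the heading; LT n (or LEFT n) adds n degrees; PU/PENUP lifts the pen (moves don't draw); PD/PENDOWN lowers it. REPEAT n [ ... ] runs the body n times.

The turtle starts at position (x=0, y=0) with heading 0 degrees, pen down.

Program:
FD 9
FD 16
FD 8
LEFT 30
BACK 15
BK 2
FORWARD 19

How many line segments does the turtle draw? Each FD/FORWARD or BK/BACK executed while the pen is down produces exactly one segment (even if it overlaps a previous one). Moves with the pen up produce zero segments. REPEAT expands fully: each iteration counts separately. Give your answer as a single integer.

Executing turtle program step by step:
Start: pos=(0,0), heading=0, pen down
FD 9: (0,0) -> (9,0) [heading=0, draw]
FD 16: (9,0) -> (25,0) [heading=0, draw]
FD 8: (25,0) -> (33,0) [heading=0, draw]
LT 30: heading 0 -> 30
BK 15: (33,0) -> (20.01,-7.5) [heading=30, draw]
BK 2: (20.01,-7.5) -> (18.278,-8.5) [heading=30, draw]
FD 19: (18.278,-8.5) -> (34.732,1) [heading=30, draw]
Final: pos=(34.732,1), heading=30, 6 segment(s) drawn
Segments drawn: 6

Answer: 6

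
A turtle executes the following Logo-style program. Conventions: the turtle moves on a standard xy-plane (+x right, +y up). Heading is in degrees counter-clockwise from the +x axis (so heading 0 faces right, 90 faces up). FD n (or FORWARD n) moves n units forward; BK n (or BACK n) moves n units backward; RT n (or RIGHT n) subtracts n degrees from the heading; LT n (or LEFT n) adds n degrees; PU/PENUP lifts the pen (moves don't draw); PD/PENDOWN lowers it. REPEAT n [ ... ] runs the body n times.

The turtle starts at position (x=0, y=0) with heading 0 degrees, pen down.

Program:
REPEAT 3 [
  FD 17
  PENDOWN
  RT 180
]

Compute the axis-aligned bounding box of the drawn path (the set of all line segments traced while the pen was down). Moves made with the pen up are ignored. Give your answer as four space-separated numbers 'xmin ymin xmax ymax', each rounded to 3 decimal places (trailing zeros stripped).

Answer: 0 0 17 0

Derivation:
Executing turtle program step by step:
Start: pos=(0,0), heading=0, pen down
REPEAT 3 [
  -- iteration 1/3 --
  FD 17: (0,0) -> (17,0) [heading=0, draw]
  PD: pen down
  RT 180: heading 0 -> 180
  -- iteration 2/3 --
  FD 17: (17,0) -> (0,0) [heading=180, draw]
  PD: pen down
  RT 180: heading 180 -> 0
  -- iteration 3/3 --
  FD 17: (0,0) -> (17,0) [heading=0, draw]
  PD: pen down
  RT 180: heading 0 -> 180
]
Final: pos=(17,0), heading=180, 3 segment(s) drawn

Segment endpoints: x in {0, 17}, y in {0, 0, 0}
xmin=0, ymin=0, xmax=17, ymax=0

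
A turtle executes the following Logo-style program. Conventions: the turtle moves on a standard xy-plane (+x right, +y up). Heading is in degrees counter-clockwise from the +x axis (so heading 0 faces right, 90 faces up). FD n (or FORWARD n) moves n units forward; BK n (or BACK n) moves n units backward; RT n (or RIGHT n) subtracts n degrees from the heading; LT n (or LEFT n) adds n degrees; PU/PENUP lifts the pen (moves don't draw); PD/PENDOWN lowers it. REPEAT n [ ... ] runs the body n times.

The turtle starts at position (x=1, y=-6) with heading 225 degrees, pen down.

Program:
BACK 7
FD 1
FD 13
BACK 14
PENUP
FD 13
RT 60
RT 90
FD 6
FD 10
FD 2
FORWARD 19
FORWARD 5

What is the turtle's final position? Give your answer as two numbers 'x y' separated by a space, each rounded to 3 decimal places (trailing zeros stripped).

Answer: 7.628 30.326

Derivation:
Executing turtle program step by step:
Start: pos=(1,-6), heading=225, pen down
BK 7: (1,-6) -> (5.95,-1.05) [heading=225, draw]
FD 1: (5.95,-1.05) -> (5.243,-1.757) [heading=225, draw]
FD 13: (5.243,-1.757) -> (-3.95,-10.95) [heading=225, draw]
BK 14: (-3.95,-10.95) -> (5.95,-1.05) [heading=225, draw]
PU: pen up
FD 13: (5.95,-1.05) -> (-3.243,-10.243) [heading=225, move]
RT 60: heading 225 -> 165
RT 90: heading 165 -> 75
FD 6: (-3.243,-10.243) -> (-1.69,-4.447) [heading=75, move]
FD 10: (-1.69,-4.447) -> (0.898,5.212) [heading=75, move]
FD 2: (0.898,5.212) -> (1.416,7.144) [heading=75, move]
FD 19: (1.416,7.144) -> (6.334,25.497) [heading=75, move]
FD 5: (6.334,25.497) -> (7.628,30.326) [heading=75, move]
Final: pos=(7.628,30.326), heading=75, 4 segment(s) drawn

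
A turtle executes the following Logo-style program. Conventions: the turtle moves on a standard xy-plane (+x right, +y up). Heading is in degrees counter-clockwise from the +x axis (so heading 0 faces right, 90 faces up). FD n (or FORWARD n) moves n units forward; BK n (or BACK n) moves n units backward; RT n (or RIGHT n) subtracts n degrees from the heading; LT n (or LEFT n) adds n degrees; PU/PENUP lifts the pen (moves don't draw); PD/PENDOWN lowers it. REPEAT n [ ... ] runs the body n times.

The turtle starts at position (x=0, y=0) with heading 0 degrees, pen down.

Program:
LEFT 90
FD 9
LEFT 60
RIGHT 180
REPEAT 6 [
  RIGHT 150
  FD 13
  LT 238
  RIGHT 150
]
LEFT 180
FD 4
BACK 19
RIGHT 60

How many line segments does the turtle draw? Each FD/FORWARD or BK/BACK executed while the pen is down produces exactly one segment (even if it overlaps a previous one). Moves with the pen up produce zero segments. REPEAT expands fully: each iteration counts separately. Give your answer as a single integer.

Answer: 9

Derivation:
Executing turtle program step by step:
Start: pos=(0,0), heading=0, pen down
LT 90: heading 0 -> 90
FD 9: (0,0) -> (0,9) [heading=90, draw]
LT 60: heading 90 -> 150
RT 180: heading 150 -> 330
REPEAT 6 [
  -- iteration 1/6 --
  RT 150: heading 330 -> 180
  FD 13: (0,9) -> (-13,9) [heading=180, draw]
  LT 238: heading 180 -> 58
  RT 150: heading 58 -> 268
  -- iteration 2/6 --
  RT 150: heading 268 -> 118
  FD 13: (-13,9) -> (-19.103,20.478) [heading=118, draw]
  LT 238: heading 118 -> 356
  RT 150: heading 356 -> 206
  -- iteration 3/6 --
  RT 150: heading 206 -> 56
  FD 13: (-19.103,20.478) -> (-11.834,31.256) [heading=56, draw]
  LT 238: heading 56 -> 294
  RT 150: heading 294 -> 144
  -- iteration 4/6 --
  RT 150: heading 144 -> 354
  FD 13: (-11.834,31.256) -> (1.095,29.897) [heading=354, draw]
  LT 238: heading 354 -> 232
  RT 150: heading 232 -> 82
  -- iteration 5/6 --
  RT 150: heading 82 -> 292
  FD 13: (1.095,29.897) -> (5.965,17.844) [heading=292, draw]
  LT 238: heading 292 -> 170
  RT 150: heading 170 -> 20
  -- iteration 6/6 --
  RT 150: heading 20 -> 230
  FD 13: (5.965,17.844) -> (-2.391,7.885) [heading=230, draw]
  LT 238: heading 230 -> 108
  RT 150: heading 108 -> 318
]
LT 180: heading 318 -> 138
FD 4: (-2.391,7.885) -> (-5.364,10.561) [heading=138, draw]
BK 19: (-5.364,10.561) -> (8.756,-2.152) [heading=138, draw]
RT 60: heading 138 -> 78
Final: pos=(8.756,-2.152), heading=78, 9 segment(s) drawn
Segments drawn: 9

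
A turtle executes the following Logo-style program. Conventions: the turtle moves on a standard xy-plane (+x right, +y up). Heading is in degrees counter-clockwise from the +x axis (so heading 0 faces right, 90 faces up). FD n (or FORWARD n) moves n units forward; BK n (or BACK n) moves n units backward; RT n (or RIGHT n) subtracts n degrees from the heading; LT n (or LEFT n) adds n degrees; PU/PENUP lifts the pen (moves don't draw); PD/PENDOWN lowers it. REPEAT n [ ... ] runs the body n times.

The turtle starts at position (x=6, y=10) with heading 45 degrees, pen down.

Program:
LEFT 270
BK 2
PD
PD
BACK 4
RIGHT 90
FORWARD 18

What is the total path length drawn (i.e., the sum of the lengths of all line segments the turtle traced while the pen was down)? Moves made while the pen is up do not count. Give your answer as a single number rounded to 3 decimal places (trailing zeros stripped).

Answer: 24

Derivation:
Executing turtle program step by step:
Start: pos=(6,10), heading=45, pen down
LT 270: heading 45 -> 315
BK 2: (6,10) -> (4.586,11.414) [heading=315, draw]
PD: pen down
PD: pen down
BK 4: (4.586,11.414) -> (1.757,14.243) [heading=315, draw]
RT 90: heading 315 -> 225
FD 18: (1.757,14.243) -> (-10.971,1.515) [heading=225, draw]
Final: pos=(-10.971,1.515), heading=225, 3 segment(s) drawn

Segment lengths:
  seg 1: (6,10) -> (4.586,11.414), length = 2
  seg 2: (4.586,11.414) -> (1.757,14.243), length = 4
  seg 3: (1.757,14.243) -> (-10.971,1.515), length = 18
Total = 24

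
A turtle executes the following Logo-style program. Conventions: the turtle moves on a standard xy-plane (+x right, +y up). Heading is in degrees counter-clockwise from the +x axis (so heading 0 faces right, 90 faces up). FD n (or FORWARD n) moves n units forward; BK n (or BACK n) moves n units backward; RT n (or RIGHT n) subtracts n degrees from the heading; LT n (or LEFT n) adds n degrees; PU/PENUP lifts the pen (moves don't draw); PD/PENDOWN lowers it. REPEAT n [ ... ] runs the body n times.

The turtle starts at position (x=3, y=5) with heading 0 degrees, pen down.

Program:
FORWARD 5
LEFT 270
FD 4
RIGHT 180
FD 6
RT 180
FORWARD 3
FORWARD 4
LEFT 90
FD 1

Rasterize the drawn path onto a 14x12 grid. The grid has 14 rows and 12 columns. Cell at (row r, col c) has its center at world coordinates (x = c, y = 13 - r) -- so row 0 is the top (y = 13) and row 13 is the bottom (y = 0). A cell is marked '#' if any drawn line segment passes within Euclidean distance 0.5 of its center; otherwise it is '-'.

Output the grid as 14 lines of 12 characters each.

Segment 0: (3,5) -> (8,5)
Segment 1: (8,5) -> (8,1)
Segment 2: (8,1) -> (8,7)
Segment 3: (8,7) -> (8,4)
Segment 4: (8,4) -> (8,0)
Segment 5: (8,0) -> (9,0)

Answer: ------------
------------
------------
------------
------------
------------
--------#---
--------#---
---######---
--------#---
--------#---
--------#---
--------#---
--------##--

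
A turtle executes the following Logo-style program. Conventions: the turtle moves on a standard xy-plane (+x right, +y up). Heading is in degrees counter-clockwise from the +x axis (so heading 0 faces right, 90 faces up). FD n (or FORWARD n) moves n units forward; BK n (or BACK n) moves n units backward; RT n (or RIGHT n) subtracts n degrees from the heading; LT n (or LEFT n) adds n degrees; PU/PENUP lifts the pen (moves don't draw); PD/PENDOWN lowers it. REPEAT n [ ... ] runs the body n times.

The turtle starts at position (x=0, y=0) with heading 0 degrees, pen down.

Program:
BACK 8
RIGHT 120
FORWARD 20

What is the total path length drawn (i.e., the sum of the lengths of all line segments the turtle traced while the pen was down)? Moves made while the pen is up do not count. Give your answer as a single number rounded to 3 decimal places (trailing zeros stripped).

Answer: 28

Derivation:
Executing turtle program step by step:
Start: pos=(0,0), heading=0, pen down
BK 8: (0,0) -> (-8,0) [heading=0, draw]
RT 120: heading 0 -> 240
FD 20: (-8,0) -> (-18,-17.321) [heading=240, draw]
Final: pos=(-18,-17.321), heading=240, 2 segment(s) drawn

Segment lengths:
  seg 1: (0,0) -> (-8,0), length = 8
  seg 2: (-8,0) -> (-18,-17.321), length = 20
Total = 28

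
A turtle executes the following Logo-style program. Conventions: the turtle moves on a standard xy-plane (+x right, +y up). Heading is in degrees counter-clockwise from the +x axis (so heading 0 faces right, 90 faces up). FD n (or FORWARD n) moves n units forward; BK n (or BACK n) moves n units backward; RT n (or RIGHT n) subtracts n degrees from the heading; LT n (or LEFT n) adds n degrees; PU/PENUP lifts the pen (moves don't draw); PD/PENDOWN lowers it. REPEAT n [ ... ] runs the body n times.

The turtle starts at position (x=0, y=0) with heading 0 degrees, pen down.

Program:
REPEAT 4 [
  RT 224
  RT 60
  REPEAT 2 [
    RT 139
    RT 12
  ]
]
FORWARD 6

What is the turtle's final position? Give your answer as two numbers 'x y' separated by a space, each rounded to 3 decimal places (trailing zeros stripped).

Answer: -5.985 0.419

Derivation:
Executing turtle program step by step:
Start: pos=(0,0), heading=0, pen down
REPEAT 4 [
  -- iteration 1/4 --
  RT 224: heading 0 -> 136
  RT 60: heading 136 -> 76
  REPEAT 2 [
    -- iteration 1/2 --
    RT 139: heading 76 -> 297
    RT 12: heading 297 -> 285
    -- iteration 2/2 --
    RT 139: heading 285 -> 146
    RT 12: heading 146 -> 134
  ]
  -- iteration 2/4 --
  RT 224: heading 134 -> 270
  RT 60: heading 270 -> 210
  REPEAT 2 [
    -- iteration 1/2 --
    RT 139: heading 210 -> 71
    RT 12: heading 71 -> 59
    -- iteration 2/2 --
    RT 139: heading 59 -> 280
    RT 12: heading 280 -> 268
  ]
  -- iteration 3/4 --
  RT 224: heading 268 -> 44
  RT 60: heading 44 -> 344
  REPEAT 2 [
    -- iteration 1/2 --
    RT 139: heading 344 -> 205
    RT 12: heading 205 -> 193
    -- iteration 2/2 --
    RT 139: heading 193 -> 54
    RT 12: heading 54 -> 42
  ]
  -- iteration 4/4 --
  RT 224: heading 42 -> 178
  RT 60: heading 178 -> 118
  REPEAT 2 [
    -- iteration 1/2 --
    RT 139: heading 118 -> 339
    RT 12: heading 339 -> 327
    -- iteration 2/2 --
    RT 139: heading 327 -> 188
    RT 12: heading 188 -> 176
  ]
]
FD 6: (0,0) -> (-5.985,0.419) [heading=176, draw]
Final: pos=(-5.985,0.419), heading=176, 1 segment(s) drawn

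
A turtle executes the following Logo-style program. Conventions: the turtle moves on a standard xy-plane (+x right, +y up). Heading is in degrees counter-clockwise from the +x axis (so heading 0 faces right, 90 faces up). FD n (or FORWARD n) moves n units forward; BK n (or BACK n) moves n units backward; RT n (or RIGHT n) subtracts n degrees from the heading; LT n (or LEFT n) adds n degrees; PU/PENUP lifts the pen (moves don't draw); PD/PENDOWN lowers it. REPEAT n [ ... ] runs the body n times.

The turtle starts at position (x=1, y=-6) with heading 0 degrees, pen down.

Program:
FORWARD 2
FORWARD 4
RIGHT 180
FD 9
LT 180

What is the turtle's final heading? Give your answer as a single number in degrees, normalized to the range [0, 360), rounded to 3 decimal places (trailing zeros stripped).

Answer: 0

Derivation:
Executing turtle program step by step:
Start: pos=(1,-6), heading=0, pen down
FD 2: (1,-6) -> (3,-6) [heading=0, draw]
FD 4: (3,-6) -> (7,-6) [heading=0, draw]
RT 180: heading 0 -> 180
FD 9: (7,-6) -> (-2,-6) [heading=180, draw]
LT 180: heading 180 -> 0
Final: pos=(-2,-6), heading=0, 3 segment(s) drawn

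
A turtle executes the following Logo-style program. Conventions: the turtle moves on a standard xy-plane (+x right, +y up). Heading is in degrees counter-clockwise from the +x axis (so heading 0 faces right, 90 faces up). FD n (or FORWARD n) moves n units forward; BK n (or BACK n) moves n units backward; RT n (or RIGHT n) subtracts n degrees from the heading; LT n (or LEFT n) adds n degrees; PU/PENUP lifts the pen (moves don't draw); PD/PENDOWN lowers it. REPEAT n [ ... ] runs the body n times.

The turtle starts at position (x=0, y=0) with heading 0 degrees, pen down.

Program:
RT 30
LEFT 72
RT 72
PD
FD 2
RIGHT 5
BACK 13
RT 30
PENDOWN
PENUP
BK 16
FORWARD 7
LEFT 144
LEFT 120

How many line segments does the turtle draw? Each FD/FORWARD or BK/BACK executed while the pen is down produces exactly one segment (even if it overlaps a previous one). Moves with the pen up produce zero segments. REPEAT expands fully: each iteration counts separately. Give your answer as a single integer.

Answer: 2

Derivation:
Executing turtle program step by step:
Start: pos=(0,0), heading=0, pen down
RT 30: heading 0 -> 330
LT 72: heading 330 -> 42
RT 72: heading 42 -> 330
PD: pen down
FD 2: (0,0) -> (1.732,-1) [heading=330, draw]
RT 5: heading 330 -> 325
BK 13: (1.732,-1) -> (-8.917,6.456) [heading=325, draw]
RT 30: heading 325 -> 295
PD: pen down
PU: pen up
BK 16: (-8.917,6.456) -> (-15.679,20.957) [heading=295, move]
FD 7: (-15.679,20.957) -> (-12.72,14.613) [heading=295, move]
LT 144: heading 295 -> 79
LT 120: heading 79 -> 199
Final: pos=(-12.72,14.613), heading=199, 2 segment(s) drawn
Segments drawn: 2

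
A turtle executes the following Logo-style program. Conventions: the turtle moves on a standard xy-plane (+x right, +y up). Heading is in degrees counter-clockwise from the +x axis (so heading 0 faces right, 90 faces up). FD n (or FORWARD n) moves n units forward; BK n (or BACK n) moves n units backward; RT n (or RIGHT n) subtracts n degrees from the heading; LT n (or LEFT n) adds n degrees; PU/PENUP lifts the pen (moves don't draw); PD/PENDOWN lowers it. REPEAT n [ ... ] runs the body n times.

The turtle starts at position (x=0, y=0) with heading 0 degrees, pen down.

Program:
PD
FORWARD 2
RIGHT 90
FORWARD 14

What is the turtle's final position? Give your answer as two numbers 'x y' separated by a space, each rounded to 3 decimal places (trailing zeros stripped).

Answer: 2 -14

Derivation:
Executing turtle program step by step:
Start: pos=(0,0), heading=0, pen down
PD: pen down
FD 2: (0,0) -> (2,0) [heading=0, draw]
RT 90: heading 0 -> 270
FD 14: (2,0) -> (2,-14) [heading=270, draw]
Final: pos=(2,-14), heading=270, 2 segment(s) drawn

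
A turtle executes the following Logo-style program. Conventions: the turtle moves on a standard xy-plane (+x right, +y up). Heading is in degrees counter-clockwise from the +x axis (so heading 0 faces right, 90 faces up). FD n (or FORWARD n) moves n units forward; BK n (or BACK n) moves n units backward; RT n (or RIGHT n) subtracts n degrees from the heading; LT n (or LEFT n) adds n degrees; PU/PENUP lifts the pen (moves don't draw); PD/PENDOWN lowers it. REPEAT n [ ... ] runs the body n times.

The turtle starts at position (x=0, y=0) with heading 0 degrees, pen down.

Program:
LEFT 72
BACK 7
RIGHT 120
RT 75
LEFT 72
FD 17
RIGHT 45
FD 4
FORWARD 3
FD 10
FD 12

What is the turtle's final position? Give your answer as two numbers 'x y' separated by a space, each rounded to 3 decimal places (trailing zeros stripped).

Answer: 5.504 -48.71

Derivation:
Executing turtle program step by step:
Start: pos=(0,0), heading=0, pen down
LT 72: heading 0 -> 72
BK 7: (0,0) -> (-2.163,-6.657) [heading=72, draw]
RT 120: heading 72 -> 312
RT 75: heading 312 -> 237
LT 72: heading 237 -> 309
FD 17: (-2.163,-6.657) -> (8.535,-19.869) [heading=309, draw]
RT 45: heading 309 -> 264
FD 4: (8.535,-19.869) -> (8.117,-23.847) [heading=264, draw]
FD 3: (8.117,-23.847) -> (7.804,-26.831) [heading=264, draw]
FD 10: (7.804,-26.831) -> (6.758,-36.776) [heading=264, draw]
FD 12: (6.758,-36.776) -> (5.504,-48.71) [heading=264, draw]
Final: pos=(5.504,-48.71), heading=264, 6 segment(s) drawn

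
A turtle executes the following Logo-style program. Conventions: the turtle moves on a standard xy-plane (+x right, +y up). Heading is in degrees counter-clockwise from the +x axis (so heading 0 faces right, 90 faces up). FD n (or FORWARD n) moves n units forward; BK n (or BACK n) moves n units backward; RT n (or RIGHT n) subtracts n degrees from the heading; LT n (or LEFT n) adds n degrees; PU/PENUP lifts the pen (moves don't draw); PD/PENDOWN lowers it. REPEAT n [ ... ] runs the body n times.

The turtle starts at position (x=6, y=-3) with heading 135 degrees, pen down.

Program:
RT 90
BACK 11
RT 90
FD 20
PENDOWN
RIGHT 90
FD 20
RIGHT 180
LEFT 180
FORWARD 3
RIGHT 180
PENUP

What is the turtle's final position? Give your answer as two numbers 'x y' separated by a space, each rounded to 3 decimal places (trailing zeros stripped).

Executing turtle program step by step:
Start: pos=(6,-3), heading=135, pen down
RT 90: heading 135 -> 45
BK 11: (6,-3) -> (-1.778,-10.778) [heading=45, draw]
RT 90: heading 45 -> 315
FD 20: (-1.778,-10.778) -> (12.364,-24.92) [heading=315, draw]
PD: pen down
RT 90: heading 315 -> 225
FD 20: (12.364,-24.92) -> (-1.778,-39.062) [heading=225, draw]
RT 180: heading 225 -> 45
LT 180: heading 45 -> 225
FD 3: (-1.778,-39.062) -> (-3.899,-41.184) [heading=225, draw]
RT 180: heading 225 -> 45
PU: pen up
Final: pos=(-3.899,-41.184), heading=45, 4 segment(s) drawn

Answer: -3.899 -41.184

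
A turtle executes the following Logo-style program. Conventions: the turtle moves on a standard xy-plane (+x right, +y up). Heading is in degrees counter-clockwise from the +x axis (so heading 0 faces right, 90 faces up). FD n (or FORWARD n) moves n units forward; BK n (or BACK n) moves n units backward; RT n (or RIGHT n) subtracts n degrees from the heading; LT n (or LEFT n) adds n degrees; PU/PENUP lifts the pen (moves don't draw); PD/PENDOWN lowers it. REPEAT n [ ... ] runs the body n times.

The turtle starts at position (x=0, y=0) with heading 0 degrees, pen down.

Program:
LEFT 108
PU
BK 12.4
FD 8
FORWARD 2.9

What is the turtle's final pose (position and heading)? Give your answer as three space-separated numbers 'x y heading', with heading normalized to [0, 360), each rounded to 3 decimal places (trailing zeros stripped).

Answer: 0.464 -1.427 108

Derivation:
Executing turtle program step by step:
Start: pos=(0,0), heading=0, pen down
LT 108: heading 0 -> 108
PU: pen up
BK 12.4: (0,0) -> (3.832,-11.793) [heading=108, move]
FD 8: (3.832,-11.793) -> (1.36,-4.185) [heading=108, move]
FD 2.9: (1.36,-4.185) -> (0.464,-1.427) [heading=108, move]
Final: pos=(0.464,-1.427), heading=108, 0 segment(s) drawn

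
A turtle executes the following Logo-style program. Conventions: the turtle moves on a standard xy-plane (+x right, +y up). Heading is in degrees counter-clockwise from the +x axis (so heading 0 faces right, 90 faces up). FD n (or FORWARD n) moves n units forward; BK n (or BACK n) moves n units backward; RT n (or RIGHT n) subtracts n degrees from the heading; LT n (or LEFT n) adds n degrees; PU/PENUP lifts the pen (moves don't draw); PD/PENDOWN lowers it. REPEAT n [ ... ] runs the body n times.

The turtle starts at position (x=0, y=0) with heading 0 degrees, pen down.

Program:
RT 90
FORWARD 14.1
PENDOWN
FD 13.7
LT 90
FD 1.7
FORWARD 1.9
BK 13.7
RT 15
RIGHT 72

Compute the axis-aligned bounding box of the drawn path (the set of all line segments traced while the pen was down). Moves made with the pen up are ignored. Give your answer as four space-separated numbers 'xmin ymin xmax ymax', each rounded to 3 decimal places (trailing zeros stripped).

Answer: -10.1 -27.8 3.6 0

Derivation:
Executing turtle program step by step:
Start: pos=(0,0), heading=0, pen down
RT 90: heading 0 -> 270
FD 14.1: (0,0) -> (0,-14.1) [heading=270, draw]
PD: pen down
FD 13.7: (0,-14.1) -> (0,-27.8) [heading=270, draw]
LT 90: heading 270 -> 0
FD 1.7: (0,-27.8) -> (1.7,-27.8) [heading=0, draw]
FD 1.9: (1.7,-27.8) -> (3.6,-27.8) [heading=0, draw]
BK 13.7: (3.6,-27.8) -> (-10.1,-27.8) [heading=0, draw]
RT 15: heading 0 -> 345
RT 72: heading 345 -> 273
Final: pos=(-10.1,-27.8), heading=273, 5 segment(s) drawn

Segment endpoints: x in {-10.1, 0, 0, 0, 1.7, 3.6}, y in {-27.8, -14.1, 0}
xmin=-10.1, ymin=-27.8, xmax=3.6, ymax=0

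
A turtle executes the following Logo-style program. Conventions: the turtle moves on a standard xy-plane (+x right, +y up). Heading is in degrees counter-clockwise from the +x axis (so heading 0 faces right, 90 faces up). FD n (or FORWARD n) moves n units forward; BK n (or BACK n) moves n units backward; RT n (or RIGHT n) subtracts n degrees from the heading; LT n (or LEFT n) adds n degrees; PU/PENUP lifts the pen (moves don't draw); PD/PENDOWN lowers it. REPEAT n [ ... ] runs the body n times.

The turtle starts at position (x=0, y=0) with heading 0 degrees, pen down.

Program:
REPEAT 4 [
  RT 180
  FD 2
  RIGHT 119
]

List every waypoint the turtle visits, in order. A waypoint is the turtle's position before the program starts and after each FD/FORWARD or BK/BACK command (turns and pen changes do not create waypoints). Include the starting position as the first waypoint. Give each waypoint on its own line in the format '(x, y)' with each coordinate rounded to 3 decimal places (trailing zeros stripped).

Answer: (0, 0)
(-2, 0)
(-2.97, -1.749)
(-1.91, -3.445)
(0.087, -3.341)

Derivation:
Executing turtle program step by step:
Start: pos=(0,0), heading=0, pen down
REPEAT 4 [
  -- iteration 1/4 --
  RT 180: heading 0 -> 180
  FD 2: (0,0) -> (-2,0) [heading=180, draw]
  RT 119: heading 180 -> 61
  -- iteration 2/4 --
  RT 180: heading 61 -> 241
  FD 2: (-2,0) -> (-2.97,-1.749) [heading=241, draw]
  RT 119: heading 241 -> 122
  -- iteration 3/4 --
  RT 180: heading 122 -> 302
  FD 2: (-2.97,-1.749) -> (-1.91,-3.445) [heading=302, draw]
  RT 119: heading 302 -> 183
  -- iteration 4/4 --
  RT 180: heading 183 -> 3
  FD 2: (-1.91,-3.445) -> (0.087,-3.341) [heading=3, draw]
  RT 119: heading 3 -> 244
]
Final: pos=(0.087,-3.341), heading=244, 4 segment(s) drawn
Waypoints (5 total):
(0, 0)
(-2, 0)
(-2.97, -1.749)
(-1.91, -3.445)
(0.087, -3.341)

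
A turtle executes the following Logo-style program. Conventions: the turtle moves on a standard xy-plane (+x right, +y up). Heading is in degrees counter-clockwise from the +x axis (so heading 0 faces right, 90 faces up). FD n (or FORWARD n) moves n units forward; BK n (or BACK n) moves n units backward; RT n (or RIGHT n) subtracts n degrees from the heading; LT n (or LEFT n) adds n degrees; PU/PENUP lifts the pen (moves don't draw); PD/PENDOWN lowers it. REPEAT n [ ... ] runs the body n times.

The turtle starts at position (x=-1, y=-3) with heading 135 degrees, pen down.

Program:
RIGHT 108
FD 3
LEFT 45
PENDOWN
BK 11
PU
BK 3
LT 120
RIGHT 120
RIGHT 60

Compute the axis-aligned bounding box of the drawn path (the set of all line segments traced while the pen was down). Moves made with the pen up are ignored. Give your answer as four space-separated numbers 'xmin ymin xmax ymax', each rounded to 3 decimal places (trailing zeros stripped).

Answer: -1.726 -12.1 1.673 -1.638

Derivation:
Executing turtle program step by step:
Start: pos=(-1,-3), heading=135, pen down
RT 108: heading 135 -> 27
FD 3: (-1,-3) -> (1.673,-1.638) [heading=27, draw]
LT 45: heading 27 -> 72
PD: pen down
BK 11: (1.673,-1.638) -> (-1.726,-12.1) [heading=72, draw]
PU: pen up
BK 3: (-1.726,-12.1) -> (-2.653,-14.953) [heading=72, move]
LT 120: heading 72 -> 192
RT 120: heading 192 -> 72
RT 60: heading 72 -> 12
Final: pos=(-2.653,-14.953), heading=12, 2 segment(s) drawn

Segment endpoints: x in {-1.726, -1, 1.673}, y in {-12.1, -3, -1.638}
xmin=-1.726, ymin=-12.1, xmax=1.673, ymax=-1.638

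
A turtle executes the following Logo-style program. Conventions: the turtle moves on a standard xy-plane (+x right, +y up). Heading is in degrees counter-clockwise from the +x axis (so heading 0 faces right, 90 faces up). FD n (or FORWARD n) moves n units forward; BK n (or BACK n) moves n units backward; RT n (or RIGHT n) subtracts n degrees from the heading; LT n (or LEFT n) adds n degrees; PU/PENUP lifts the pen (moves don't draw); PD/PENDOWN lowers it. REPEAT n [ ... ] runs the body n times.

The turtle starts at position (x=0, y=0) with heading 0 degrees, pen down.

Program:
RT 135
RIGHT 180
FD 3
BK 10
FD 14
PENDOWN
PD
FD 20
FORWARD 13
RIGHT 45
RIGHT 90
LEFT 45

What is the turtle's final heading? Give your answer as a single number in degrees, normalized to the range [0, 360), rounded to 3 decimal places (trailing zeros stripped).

Answer: 315

Derivation:
Executing turtle program step by step:
Start: pos=(0,0), heading=0, pen down
RT 135: heading 0 -> 225
RT 180: heading 225 -> 45
FD 3: (0,0) -> (2.121,2.121) [heading=45, draw]
BK 10: (2.121,2.121) -> (-4.95,-4.95) [heading=45, draw]
FD 14: (-4.95,-4.95) -> (4.95,4.95) [heading=45, draw]
PD: pen down
PD: pen down
FD 20: (4.95,4.95) -> (19.092,19.092) [heading=45, draw]
FD 13: (19.092,19.092) -> (28.284,28.284) [heading=45, draw]
RT 45: heading 45 -> 0
RT 90: heading 0 -> 270
LT 45: heading 270 -> 315
Final: pos=(28.284,28.284), heading=315, 5 segment(s) drawn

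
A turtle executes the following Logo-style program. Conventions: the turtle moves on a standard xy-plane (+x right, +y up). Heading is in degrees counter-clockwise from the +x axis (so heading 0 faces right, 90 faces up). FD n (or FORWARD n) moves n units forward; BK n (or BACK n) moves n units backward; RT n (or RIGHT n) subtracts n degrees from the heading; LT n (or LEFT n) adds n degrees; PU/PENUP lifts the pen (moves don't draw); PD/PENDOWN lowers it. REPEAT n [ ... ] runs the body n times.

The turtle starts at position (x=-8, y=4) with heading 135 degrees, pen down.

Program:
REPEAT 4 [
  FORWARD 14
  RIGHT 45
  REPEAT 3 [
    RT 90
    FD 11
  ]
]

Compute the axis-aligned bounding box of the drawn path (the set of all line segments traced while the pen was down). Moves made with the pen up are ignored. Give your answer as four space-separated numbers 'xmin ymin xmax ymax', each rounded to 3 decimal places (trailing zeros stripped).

Executing turtle program step by step:
Start: pos=(-8,4), heading=135, pen down
REPEAT 4 [
  -- iteration 1/4 --
  FD 14: (-8,4) -> (-17.899,13.899) [heading=135, draw]
  RT 45: heading 135 -> 90
  REPEAT 3 [
    -- iteration 1/3 --
    RT 90: heading 90 -> 0
    FD 11: (-17.899,13.899) -> (-6.899,13.899) [heading=0, draw]
    -- iteration 2/3 --
    RT 90: heading 0 -> 270
    FD 11: (-6.899,13.899) -> (-6.899,2.899) [heading=270, draw]
    -- iteration 3/3 --
    RT 90: heading 270 -> 180
    FD 11: (-6.899,2.899) -> (-17.899,2.899) [heading=180, draw]
  ]
  -- iteration 2/4 --
  FD 14: (-17.899,2.899) -> (-31.899,2.899) [heading=180, draw]
  RT 45: heading 180 -> 135
  REPEAT 3 [
    -- iteration 1/3 --
    RT 90: heading 135 -> 45
    FD 11: (-31.899,2.899) -> (-24.121,10.678) [heading=45, draw]
    -- iteration 2/3 --
    RT 90: heading 45 -> 315
    FD 11: (-24.121,10.678) -> (-16.343,2.899) [heading=315, draw]
    -- iteration 3/3 --
    RT 90: heading 315 -> 225
    FD 11: (-16.343,2.899) -> (-24.121,-4.879) [heading=225, draw]
  ]
  -- iteration 3/4 --
  FD 14: (-24.121,-4.879) -> (-34.021,-14.778) [heading=225, draw]
  RT 45: heading 225 -> 180
  REPEAT 3 [
    -- iteration 1/3 --
    RT 90: heading 180 -> 90
    FD 11: (-34.021,-14.778) -> (-34.021,-3.778) [heading=90, draw]
    -- iteration 2/3 --
    RT 90: heading 90 -> 0
    FD 11: (-34.021,-3.778) -> (-23.021,-3.778) [heading=0, draw]
    -- iteration 3/3 --
    RT 90: heading 0 -> 270
    FD 11: (-23.021,-3.778) -> (-23.021,-14.778) [heading=270, draw]
  ]
  -- iteration 4/4 --
  FD 14: (-23.021,-14.778) -> (-23.021,-28.778) [heading=270, draw]
  RT 45: heading 270 -> 225
  REPEAT 3 [
    -- iteration 1/3 --
    RT 90: heading 225 -> 135
    FD 11: (-23.021,-28.778) -> (-30.799,-21) [heading=135, draw]
    -- iteration 2/3 --
    RT 90: heading 135 -> 45
    FD 11: (-30.799,-21) -> (-23.021,-13.222) [heading=45, draw]
    -- iteration 3/3 --
    RT 90: heading 45 -> 315
    FD 11: (-23.021,-13.222) -> (-15.243,-21) [heading=315, draw]
  ]
]
Final: pos=(-15.243,-21), heading=315, 16 segment(s) drawn

Segment endpoints: x in {-34.021, -34.021, -31.899, -30.799, -24.121, -24.121, -23.021, -23.021, -23.021, -23.021, -17.899, -16.343, -15.243, -8, -6.899, -6.899}, y in {-28.778, -21, -21, -14.778, -14.778, -13.222, -4.879, -3.778, -3.778, 2.899, 2.899, 2.899, 2.899, 4, 10.678, 13.899}
xmin=-34.021, ymin=-28.778, xmax=-6.899, ymax=13.899

Answer: -34.021 -28.778 -6.899 13.899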